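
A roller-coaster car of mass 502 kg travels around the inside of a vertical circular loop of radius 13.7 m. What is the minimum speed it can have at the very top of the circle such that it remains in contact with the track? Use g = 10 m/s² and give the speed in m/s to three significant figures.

11.7 m/s

At the highest point the centre is directly below, so both the weight and N act inward: N + mg = mv²/r.
At minimum speed N → 0, so mg = mv_min²/r ⇒ v_min = √(g r) = √(10.0 × 13.7) = 11.70 m/s.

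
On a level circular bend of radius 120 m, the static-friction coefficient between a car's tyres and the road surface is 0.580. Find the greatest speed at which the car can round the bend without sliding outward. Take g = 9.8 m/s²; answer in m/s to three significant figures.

26.1 m/s

Friction provides the centripetal force on a flat curve. At maximum speed it is at its limiting value: μ_s m g = m v²/r.
Mass cancels: v_max = √(μ_s g r) = √(0.580 × 9.8 × 120) = √682.1 = 26.12 m/s.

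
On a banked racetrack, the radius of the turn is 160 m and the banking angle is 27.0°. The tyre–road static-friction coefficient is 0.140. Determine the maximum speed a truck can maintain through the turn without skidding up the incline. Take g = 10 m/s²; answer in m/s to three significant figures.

33.5 m/s

At the maximum speed, friction acts down the slope at its limiting value f = μN. Radially (horizontal, toward centre): N sinθ + μN cosθ = mv²/r. Vertically: N cosθ − μN sinθ = mg.
Dividing: v² = r g (sinθ + μcosθ)/(cosθ − μsinθ).
sinθ + μcosθ = 0.4540 + 0.140×0.8910 = 0.5787; cosθ − μsinθ = 0.8910 − 0.140×0.4540 = 0.8274.
v² = 160 × 10.0 × 0.5787/0.8274 = 1119 m²/s², so v = 33.45 m/s.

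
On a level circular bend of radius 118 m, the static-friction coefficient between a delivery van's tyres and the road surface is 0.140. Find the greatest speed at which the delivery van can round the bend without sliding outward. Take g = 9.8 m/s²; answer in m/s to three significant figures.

12.7 m/s

Friction provides the centripetal force on a flat curve. At maximum speed it is at its limiting value: μ_s m g = m v²/r.
Mass cancels: v_max = √(μ_s g r) = √(0.140 × 9.8 × 118) = √161.9 = 12.72 m/s.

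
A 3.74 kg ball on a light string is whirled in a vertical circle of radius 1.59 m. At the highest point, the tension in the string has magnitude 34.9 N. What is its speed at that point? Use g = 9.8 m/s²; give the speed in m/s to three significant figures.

5.52 m/s

At the top, T + mg = mv²/r, so v = √(r(T/m + g)) = √(1.59 × (34.9/3.74 + 9.8)) = √(1.59 × 19.13) = √30.42 = 5.515 m/s.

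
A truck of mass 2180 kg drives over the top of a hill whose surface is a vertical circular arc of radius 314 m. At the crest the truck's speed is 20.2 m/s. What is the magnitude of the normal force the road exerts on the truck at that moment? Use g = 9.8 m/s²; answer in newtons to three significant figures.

At the crest the centripetal acceleration points downward (toward the centre of the arc), so mg − N = mv²/r.
N = m(g − v²/r) = 2180 × (9.8 − (20.2)²/314) = 2180 × (9.8 − 1.299) = 2180 × 8.501 = 18530 N.

18500 N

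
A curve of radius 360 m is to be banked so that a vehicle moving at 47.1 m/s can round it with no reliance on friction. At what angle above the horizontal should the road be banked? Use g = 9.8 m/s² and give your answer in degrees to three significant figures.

With no friction, the horizontal component of the normal force provides the centripetal force: N sinθ = mv²/r, while N cosθ = mg vertically.
Dividing: tanθ = v²/(r g) = (47.1)²/(360 × 9.8) = 2218/3528 = 0.6288.
θ = arctan(0.6288) = 32.16°.

32.2°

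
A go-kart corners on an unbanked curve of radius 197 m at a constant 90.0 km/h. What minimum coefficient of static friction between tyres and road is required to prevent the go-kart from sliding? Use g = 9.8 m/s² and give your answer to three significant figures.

0.324

v = 90.0/3.6 = 25.00 m/s.
Friction provides the centripetal force: μ_s m g = m v²/r, so μ_s = v²/(g r) = (25.00)²/(9.8 × 197) = 625.0/1931 = 0.3237.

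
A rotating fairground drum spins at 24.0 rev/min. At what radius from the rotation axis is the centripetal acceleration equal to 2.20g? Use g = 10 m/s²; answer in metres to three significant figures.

3.48 m

ω = 24.0 rev/min × 2π/60 = 2.513 rad/s.
a_c = ω²r = 2.20g ⇒ r = 2.20 × 10.0 / (2.513)² = 22.00/6.317 = 3.483 m.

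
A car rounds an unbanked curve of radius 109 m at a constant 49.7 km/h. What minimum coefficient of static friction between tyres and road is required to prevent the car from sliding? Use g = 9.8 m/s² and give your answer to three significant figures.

v = 49.7/3.6 = 13.81 m/s.
Friction provides the centripetal force: μ_s m g = m v²/r, so μ_s = v²/(g r) = (13.81)²/(9.8 × 109) = 190.6/1068 = 0.1784.

0.178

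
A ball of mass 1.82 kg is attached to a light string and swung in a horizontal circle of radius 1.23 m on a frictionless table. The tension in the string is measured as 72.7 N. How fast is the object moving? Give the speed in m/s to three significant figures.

7.01 m/s

T = m v²/r ⇒ v = √(T r / m) = √(72.7 × 1.23 / 1.82) = √49.13 = 7.009 m/s.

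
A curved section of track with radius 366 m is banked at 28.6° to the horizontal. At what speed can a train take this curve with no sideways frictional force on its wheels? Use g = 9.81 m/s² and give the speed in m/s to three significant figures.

On a frictionless banked curve, N sinθ = mv²/r and N cosθ = mg, so tanθ = v²/(rg).
v = √(r g tanθ) = √(366 × 9.81 × tan 28.6°) = √(366 × 9.81 × 0.5452) = √1958 = 44.24 m/s.

44.2 m/s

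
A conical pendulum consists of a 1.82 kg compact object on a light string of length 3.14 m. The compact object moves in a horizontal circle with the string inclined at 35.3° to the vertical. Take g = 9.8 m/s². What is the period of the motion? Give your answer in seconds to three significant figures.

3.21 s

r = L sinθ = 1.814 m. From T sinθ = mω²r and T cosθ = mg: tanθ = ω²r/g, so ω² = g tanθ / r = g/(L cosθ).
ω = √(g/(L cosθ)) = √(9.8/(3.14 × 0.8161)) = √3.824 = 1.956 rad/s.
Period = 2π/ω = 3.213 s.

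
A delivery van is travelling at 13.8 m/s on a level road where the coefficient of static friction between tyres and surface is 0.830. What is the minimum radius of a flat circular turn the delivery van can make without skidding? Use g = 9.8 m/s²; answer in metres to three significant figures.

At the limit, μ_s m g = m v²/r, so r_min = v²/(μ_s g) = (13.8)²/(0.830 × 9.8) = 190.4/8.134 = 23.41 m.

23.4 m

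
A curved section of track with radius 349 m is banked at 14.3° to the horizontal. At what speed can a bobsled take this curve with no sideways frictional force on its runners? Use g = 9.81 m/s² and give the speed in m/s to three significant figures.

On a frictionless banked curve, N sinθ = mv²/r and N cosθ = mg, so tanθ = v²/(rg).
v = √(r g tanθ) = √(349 × 9.81 × tan 14.3°) = √(349 × 9.81 × 0.2549) = √872.7 = 29.54 m/s.

29.5 m/s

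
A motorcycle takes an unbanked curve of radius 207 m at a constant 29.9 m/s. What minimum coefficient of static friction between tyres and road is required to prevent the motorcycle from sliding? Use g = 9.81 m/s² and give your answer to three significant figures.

Friction provides the centripetal force: μ_s m g = m v²/r, so μ_s = v²/(g r) = (29.90)²/(9.81 × 207) = 894.0/2031 = 0.4403.

0.440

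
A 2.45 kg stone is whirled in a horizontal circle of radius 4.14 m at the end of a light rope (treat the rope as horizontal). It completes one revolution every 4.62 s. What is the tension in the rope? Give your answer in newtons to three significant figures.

v = 2πr/T = 2π × 4.14/4.62 = 5.630 m/s.
The tension is the only horizontal force, so it supplies the full centripetal force: T = m v²/r = 2.45 × (5.630)²/4.14 = 2.45 × 31.70/4.14 = 18.76 N.

18.8 N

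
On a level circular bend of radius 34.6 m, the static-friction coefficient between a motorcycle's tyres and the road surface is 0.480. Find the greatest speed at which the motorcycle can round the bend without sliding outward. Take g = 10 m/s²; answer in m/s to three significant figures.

Friction provides the centripetal force on a flat curve. At maximum speed it is at its limiting value: μ_s m g = m v²/r.
Mass cancels: v_max = √(μ_s g r) = √(0.480 × 10.0 × 34.6) = √166.1 = 12.89 m/s.

12.9 m/s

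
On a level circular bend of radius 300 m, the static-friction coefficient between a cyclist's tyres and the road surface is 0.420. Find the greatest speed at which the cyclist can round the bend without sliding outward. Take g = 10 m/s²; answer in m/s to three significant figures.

Friction provides the centripetal force on a flat curve. At maximum speed it is at its limiting value: μ_s m g = m v²/r.
Mass cancels: v_max = √(μ_s g r) = √(0.420 × 10.0 × 300) = √1260 = 35.50 m/s.

35.5 m/s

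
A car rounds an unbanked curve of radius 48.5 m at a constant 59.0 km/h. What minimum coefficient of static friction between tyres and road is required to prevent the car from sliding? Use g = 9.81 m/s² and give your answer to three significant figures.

0.565

v = 59.0/3.6 = 16.39 m/s.
Friction provides the centripetal force: μ_s m g = m v²/r, so μ_s = v²/(g r) = (16.39)²/(9.81 × 48.5) = 268.6/475.8 = 0.5645.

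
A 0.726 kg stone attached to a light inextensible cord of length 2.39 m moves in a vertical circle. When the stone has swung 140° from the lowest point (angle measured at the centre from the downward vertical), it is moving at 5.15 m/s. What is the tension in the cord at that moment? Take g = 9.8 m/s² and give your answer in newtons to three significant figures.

2.61 N

Take the radial direction toward the centre of the circle as positive. The component of the weight along the string toward the centre is −mg cos φ (φ measured from the bottom), so Newton's second law along the string gives T − mg cos φ = m v²/r.
cos 140° = -0.7660, so T = m(v²/r + g cos φ) = 0.726 × ((5.15)²/2.39 + 9.8 × -0.7660) = 0.726 × (11.10 + (-7.507)) = 0.726 × 3.590 = 2.606 N.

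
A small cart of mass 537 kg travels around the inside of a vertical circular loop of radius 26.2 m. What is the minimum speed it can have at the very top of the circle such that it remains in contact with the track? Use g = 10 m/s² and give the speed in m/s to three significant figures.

At the top, both weight mg and N point toward the centre: N + mg = mv²/r.
At minimum speed N → 0, so mg = mv_min²/r ⇒ v_min = √(g r) = √(10.0 × 26.2) = 16.19 m/s.

16.2 m/s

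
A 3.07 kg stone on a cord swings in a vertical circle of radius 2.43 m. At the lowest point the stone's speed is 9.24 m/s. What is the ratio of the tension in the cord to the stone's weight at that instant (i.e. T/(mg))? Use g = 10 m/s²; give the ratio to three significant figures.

At the bottom, T − mg = mv²/r, so T = m(v²/r + g) and T/(mg) = v²/(rg) + 1 = (9.24)²/(2.43 × 10.0) + 1 = 3.513 + 1 = 4.513.

4.51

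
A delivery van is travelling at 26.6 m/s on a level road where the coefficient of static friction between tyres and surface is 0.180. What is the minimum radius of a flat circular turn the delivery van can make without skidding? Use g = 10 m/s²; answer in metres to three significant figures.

At the limit, μ_s m g = m v²/r, so r_min = v²/(μ_s g) = (26.6)²/(0.180 × 10.0) = 707.6/1.800 = 393.1 m.

393 m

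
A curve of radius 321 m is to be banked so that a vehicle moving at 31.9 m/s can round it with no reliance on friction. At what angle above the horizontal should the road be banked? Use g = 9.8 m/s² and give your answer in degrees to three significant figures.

17.9°

With no friction, the horizontal component of the normal force provides the centripetal force: N sinθ = mv²/r, while N cosθ = mg vertically.
Dividing: tanθ = v²/(r g) = (31.9)²/(321 × 9.8) = 1018/3146 = 0.3235.
θ = arctan(0.3235) = 17.93°.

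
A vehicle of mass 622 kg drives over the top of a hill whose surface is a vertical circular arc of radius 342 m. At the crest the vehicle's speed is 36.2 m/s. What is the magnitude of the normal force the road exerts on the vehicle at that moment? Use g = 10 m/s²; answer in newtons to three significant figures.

3840 N

At the crest the centripetal acceleration points downward (toward the centre of the arc), so mg − N = mv²/r.
N = m(g − v²/r) = 622 × (10.0 − (36.2)²/342) = 622 × (10.0 − 3.832) = 622 × 6.168 = 3837 N.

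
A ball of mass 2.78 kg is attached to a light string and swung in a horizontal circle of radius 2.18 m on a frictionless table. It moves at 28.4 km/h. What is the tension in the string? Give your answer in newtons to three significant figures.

79.4 N

v = 28.4 km/h = 28.4/3.6 = 7.889 m/s.
The tension is the only horizontal force, so it supplies the full centripetal force: T = m v²/r = 2.78 × (7.889)²/2.18 = 2.78 × 62.23/2.18 = 79.36 N.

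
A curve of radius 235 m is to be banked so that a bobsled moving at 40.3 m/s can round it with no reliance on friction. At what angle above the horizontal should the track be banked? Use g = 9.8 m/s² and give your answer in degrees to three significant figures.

With no friction, the horizontal component of the normal force provides the centripetal force: N sinθ = mv²/r, while N cosθ = mg vertically.
Dividing: tanθ = v²/(r g) = (40.3)²/(235 × 9.8) = 1624/2303 = 0.7052.
θ = arctan(0.7052) = 35.19°.

35.2°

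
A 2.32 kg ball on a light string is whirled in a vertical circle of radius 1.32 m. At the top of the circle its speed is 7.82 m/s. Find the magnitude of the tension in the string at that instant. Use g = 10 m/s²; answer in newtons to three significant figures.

At the top, both T and the weight mg point inward (toward the centre), so T + mg = mv²/r.
T = m(v²/r − g) = 2.32 × ((7.82)²/1.32 − 10.0) = 2.32 × (46.33 − 10.0) = 2.32 × 36.33 = 84.28 N.

84.3 N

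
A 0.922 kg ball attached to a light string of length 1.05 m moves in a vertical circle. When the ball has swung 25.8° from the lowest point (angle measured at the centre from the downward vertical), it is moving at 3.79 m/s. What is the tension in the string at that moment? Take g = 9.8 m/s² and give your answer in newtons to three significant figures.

20.7 N

Take the radial direction toward the centre of the circle as positive. The component of the weight along the string toward the centre is −mg cos φ (φ measured from the bottom), so Newton's second law along the string gives T − mg cos φ = m v²/r.
cos 25.8° = 0.9003, so T = m(v²/r + g cos φ) = 0.922 × ((3.79)²/1.05 + 9.8 × 0.9003) = 0.922 × (13.68 + (8.823)) = 0.922 × 22.50 = 20.75 N.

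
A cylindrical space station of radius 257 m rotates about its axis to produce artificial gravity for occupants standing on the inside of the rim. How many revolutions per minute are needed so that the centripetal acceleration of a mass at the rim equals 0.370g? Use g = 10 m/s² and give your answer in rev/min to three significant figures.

Require ω²r = 0.370g, so ω = √(0.370 × 10.0/257) = 0.1200 rad/s.
In rev/min: ω × 60/(2π) = 0.1200 × 60/(2π) = 1.146 rev/min.

1.15 rev/min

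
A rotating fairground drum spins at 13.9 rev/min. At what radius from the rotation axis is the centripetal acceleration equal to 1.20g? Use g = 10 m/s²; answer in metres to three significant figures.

ω = 13.9 rev/min × 2π/60 = 1.456 rad/s.
a_c = ω²r = 1.20g ⇒ r = 1.20 × 10.0 / (1.456)² = 12.00/2.119 = 5.664 m.

5.66 m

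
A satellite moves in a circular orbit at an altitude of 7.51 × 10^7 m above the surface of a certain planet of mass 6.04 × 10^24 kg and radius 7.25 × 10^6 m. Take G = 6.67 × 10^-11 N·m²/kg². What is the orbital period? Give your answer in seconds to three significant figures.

r = R + h = 7.25 × 10^6 + 7.51 × 10^7 = 8.235 × 10^7 m. Gravity provides the centripetal force: G M m / r² = m v² / r ⇒ v = √(GM/r) = 2212 m/s.
T = 2πr/v = 2π × 8.235 × 10^7 / 2212 = 233900 s.

234000 s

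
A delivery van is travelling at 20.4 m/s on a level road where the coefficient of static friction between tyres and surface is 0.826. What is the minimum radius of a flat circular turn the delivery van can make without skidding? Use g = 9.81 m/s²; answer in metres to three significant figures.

At the limit, μ_s m g = m v²/r, so r_min = v²/(μ_s g) = (20.4)²/(0.826 × 9.81) = 416.2/8.103 = 51.36 m.

51.4 m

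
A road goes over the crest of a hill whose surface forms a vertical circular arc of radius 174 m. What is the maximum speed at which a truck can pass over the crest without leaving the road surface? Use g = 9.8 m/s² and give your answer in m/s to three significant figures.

At the crest the centre of the circle is below the truck, so the net downward (centripetal) force is mg − N = mv²/r.
The truck leaves the road when N → 0, giving v_max = √(g r) = √(9.8 × 174) = 41.29 m/s.

41.3 m/s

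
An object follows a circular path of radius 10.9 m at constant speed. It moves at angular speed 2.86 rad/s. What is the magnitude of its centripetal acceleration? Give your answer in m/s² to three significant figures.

v = ωr = 2.86 × 10.9 = 31.17 m/s.
a_c = v²/r = (31.17)²/10.9 = 971.8/10.9 = 89.16 m/s².

89.2 m/s²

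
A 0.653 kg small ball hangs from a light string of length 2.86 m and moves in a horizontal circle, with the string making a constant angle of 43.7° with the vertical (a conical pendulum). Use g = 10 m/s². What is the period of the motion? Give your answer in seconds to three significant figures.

r = L sinθ = 1.976 m. From T sinθ = mω²r and T cosθ = mg: tanθ = ω²r/g, so ω² = g tanθ / r = g/(L cosθ).
ω = √(g/(L cosθ)) = √(10.0/(2.86 × 0.7230)) = √4.836 = 2.199 rad/s.
Period = 2π/ω = 2.857 s.

2.86 s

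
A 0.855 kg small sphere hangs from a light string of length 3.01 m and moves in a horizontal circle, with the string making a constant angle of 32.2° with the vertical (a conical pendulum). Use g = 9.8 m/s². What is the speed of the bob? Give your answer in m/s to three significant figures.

3.15 m/s

The radius of the circle is r = L sinθ = 3.01 × sin 32.2° = 1.604 m.
Horizontally T sinθ = mv²/r and vertically T cosθ = mg, so tanθ = v²/(rg).
v = √(r g tanθ) = √(1.604 × 9.8 × 0.6297) = √9.899 = 3.146 m/s.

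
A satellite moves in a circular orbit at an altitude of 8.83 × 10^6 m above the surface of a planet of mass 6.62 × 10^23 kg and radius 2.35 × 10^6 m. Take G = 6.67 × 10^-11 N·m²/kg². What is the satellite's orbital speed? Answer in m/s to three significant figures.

Orbital radius r = R + h = 2.35 × 10^6 + 8.83 × 10^6 = 1.118 × 10^7 m.
Gravity supplies the centripetal force: G M m / r² = m v² / r, so v = √(GM/r).
v = √(6.67 × 10^-11 × 6.62 × 10^23 / 1.118 × 10^7) = √(3.949 × 10^6) = 1987 m/s.

1990 m/s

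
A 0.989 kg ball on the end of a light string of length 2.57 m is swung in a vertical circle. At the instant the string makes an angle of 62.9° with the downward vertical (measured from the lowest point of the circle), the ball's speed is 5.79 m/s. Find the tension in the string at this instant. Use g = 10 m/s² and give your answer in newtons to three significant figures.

17.4 N

Take the radial direction toward the centre of the circle as positive. The component of the weight along the string toward the centre is −mg cos φ (φ measured from the bottom), so Newton's second law along the string gives T − mg cos φ = m v²/r.
cos 62.9° = 0.4555, so T = m(v²/r + g cos φ) = 0.989 × ((5.79)²/2.57 + 10.0 × 0.4555) = 0.989 × (13.04 + (4.555)) = 0.989 × 17.60 = 17.41 N.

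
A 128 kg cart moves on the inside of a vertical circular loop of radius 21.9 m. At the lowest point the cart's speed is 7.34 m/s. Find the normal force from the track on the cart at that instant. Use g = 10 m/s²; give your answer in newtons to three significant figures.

At the lowest point, N points up (toward the centre) and the weight mg points down (away from the centre), so the net inward force is N − mg = mv²/r.
N = m(v²/r + g) = 128 × ((7.34)²/21.9 + 10.0) = 128 × (2.460 + 10.0) = 128 × 12.46 = 1595 N.

1590 N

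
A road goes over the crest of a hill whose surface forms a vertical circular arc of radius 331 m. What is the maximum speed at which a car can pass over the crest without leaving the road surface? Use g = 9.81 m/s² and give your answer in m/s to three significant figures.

57.0 m/s

At the crest the centre of the circle is below the car, so the net downward (centripetal) force is mg − N = mv²/r.
The car leaves the road when N → 0, giving v_max = √(g r) = √(9.81 × 331) = 56.98 m/s.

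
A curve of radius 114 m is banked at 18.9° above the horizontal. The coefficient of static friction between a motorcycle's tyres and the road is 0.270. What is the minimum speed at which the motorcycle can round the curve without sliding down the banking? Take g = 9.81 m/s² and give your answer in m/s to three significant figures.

At the minimum speed, friction acts up the slope at its limiting value f = μN. Radially (horizontal, toward centre): N sinθ − μN cosθ = mv²/r. Vertically: N cosθ + μN sinθ = mg.
Dividing: v² = r g (sinθ − μcosθ)/(cosθ + μsinθ).
sinθ − μcosθ = 0.3239 − 0.270×0.9461 = 0.06847; cosθ + μsinθ = 0.9461 + 0.270×0.3239 = 1.034.
v² = 114 × 9.81 × 0.06847/1.034 = 74.09 m²/s², so v = 8.608 m/s.

8.61 m/s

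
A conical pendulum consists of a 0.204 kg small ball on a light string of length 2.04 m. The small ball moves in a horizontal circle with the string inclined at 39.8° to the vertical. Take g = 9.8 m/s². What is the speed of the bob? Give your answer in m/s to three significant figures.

The radius of the circle is r = L sinθ = 2.04 × sin 39.8° = 1.306 m.
Horizontally T sinθ = mv²/r and vertically T cosθ = mg, so tanθ = v²/(rg).
v = √(r g tanθ) = √(1.306 × 9.8 × 0.8332) = √10.66 = 3.265 m/s.

3.27 m/s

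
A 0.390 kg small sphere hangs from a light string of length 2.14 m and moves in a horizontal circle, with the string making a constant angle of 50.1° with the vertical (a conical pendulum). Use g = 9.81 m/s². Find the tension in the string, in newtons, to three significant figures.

5.96 N

Vertically the bob has no acceleration, so T cosθ = mg.
T = mg/cosθ = 0.390 × 9.81 / cos 50.1° = 3.826/0.6414 = 5.964 N.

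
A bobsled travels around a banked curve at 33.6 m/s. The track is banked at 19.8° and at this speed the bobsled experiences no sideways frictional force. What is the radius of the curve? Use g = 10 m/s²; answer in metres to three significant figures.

Frictionless banking: tanθ = v²/(rg), so r = v²/(g tanθ).
r = (33.6)²/(10.0 × tan 19.8°) = 1129/(10.0 × 0.3600) = 1129/3.600 = 313.6 m.

314 m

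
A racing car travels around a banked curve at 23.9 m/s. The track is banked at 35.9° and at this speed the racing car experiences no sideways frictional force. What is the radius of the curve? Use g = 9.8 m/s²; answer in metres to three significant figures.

Frictionless banking: tanθ = v²/(rg), so r = v²/(g tanθ).
r = (23.9)²/(9.8 × tan 35.9°) = 571.2/(9.8 × 0.7239) = 571.2/7.094 = 80.52 m.

80.5 m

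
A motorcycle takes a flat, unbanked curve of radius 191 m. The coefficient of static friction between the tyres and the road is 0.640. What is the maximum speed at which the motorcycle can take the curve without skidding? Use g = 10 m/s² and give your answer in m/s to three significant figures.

Friction provides the centripetal force on a flat curve. At maximum speed it is at its limiting value: μ_s m g = m v²/r.
Mass cancels: v_max = √(μ_s g r) = √(0.640 × 10.0 × 191) = √1222 = 34.96 m/s.

35.0 m/s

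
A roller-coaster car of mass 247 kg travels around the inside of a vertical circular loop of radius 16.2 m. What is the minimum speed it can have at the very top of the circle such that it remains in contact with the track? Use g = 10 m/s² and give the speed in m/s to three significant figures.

12.7 m/s

At the top, both weight mg and N point toward the centre: N + mg = mv²/r.
At minimum speed N → 0, so mg = mv_min²/r ⇒ v_min = √(g r) = √(10.0 × 16.2) = 12.73 m/s.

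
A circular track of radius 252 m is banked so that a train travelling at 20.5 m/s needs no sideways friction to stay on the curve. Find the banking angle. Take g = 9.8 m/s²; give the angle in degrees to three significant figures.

9.66°

With no friction, the horizontal component of the normal force provides the centripetal force: N sinθ = mv²/r, while N cosθ = mg vertically.
Dividing: tanθ = v²/(r g) = (20.5)²/(252 × 9.8) = 420.2/2470 = 0.1702.
θ = arctan(0.1702) = 9.657°.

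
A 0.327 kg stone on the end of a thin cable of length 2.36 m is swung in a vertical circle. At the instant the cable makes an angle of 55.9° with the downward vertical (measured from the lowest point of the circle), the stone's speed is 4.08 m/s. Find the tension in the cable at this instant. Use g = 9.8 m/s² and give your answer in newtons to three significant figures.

Take the radial direction toward the centre of the circle as positive. The component of the weight along the string toward the centre is −mg cos φ (φ measured from the bottom), so Newton's second law along the string gives T − mg cos φ = m v²/r.
cos 55.9° = 0.5606, so T = m(v²/r + g cos φ) = 0.327 × ((4.08)²/2.36 + 9.8 × 0.5606) = 0.327 × (7.054 + (5.494)) = 0.327 × 12.55 = 4.103 N.

4.10 N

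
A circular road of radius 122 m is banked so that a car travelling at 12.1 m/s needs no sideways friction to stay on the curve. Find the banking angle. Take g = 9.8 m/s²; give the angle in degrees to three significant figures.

6.98°

For a frictionless banked turn: horizontally N sinθ = mv²/r and vertically N cosθ = mg.
Dividing: tanθ = v²/(r g) = (12.1)²/(122 × 9.8) = 146.4/1196 = 0.1225.
θ = arctan(0.1225) = 6.982°.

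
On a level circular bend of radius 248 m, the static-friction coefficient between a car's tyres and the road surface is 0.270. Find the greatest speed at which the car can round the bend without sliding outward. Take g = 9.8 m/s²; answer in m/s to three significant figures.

25.6 m/s

On a flat curve, static friction is the only horizontal force, so it must supply the full centripetal force: μ_s m g = m v²/r.
Mass cancels: v_max = √(μ_s g r) = √(0.270 × 9.8 × 248) = √656.2 = 25.62 m/s.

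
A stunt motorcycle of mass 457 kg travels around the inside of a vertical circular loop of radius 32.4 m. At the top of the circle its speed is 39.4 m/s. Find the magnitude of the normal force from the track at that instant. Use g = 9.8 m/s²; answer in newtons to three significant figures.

17400 N

At the top, both N and the weight mg point inward (toward the centre), so N + mg = mv²/r.
N = m(v²/r − g) = 457 × ((39.4)²/32.4 − 9.8) = 457 × (47.91 − 9.8) = 457 × 38.11 = 17420 N.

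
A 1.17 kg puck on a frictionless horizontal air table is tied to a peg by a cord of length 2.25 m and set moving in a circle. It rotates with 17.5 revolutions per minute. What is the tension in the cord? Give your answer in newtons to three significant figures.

ω = 17.5 rev/min × 2π/60 = 1.833 rad/s, so v = ωr = 1.833 × 2.25 = 4.123 m/s.
The tension is the only horizontal force, so it supplies the full centripetal force: T = m v²/r = 1.17 × (4.123)²/2.25 = 1.17 × 17.00/2.25 = 8.841 N.

8.84 N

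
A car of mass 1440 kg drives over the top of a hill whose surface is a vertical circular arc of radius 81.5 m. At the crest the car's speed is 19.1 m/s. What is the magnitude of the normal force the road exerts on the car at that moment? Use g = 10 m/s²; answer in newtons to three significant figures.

At the crest the centripetal acceleration points downward (toward the centre of the arc), so mg − N = mv²/r.
N = m(g − v²/r) = 1440 × (10.0 − (19.1)²/81.5) = 1440 × (10.0 − 4.476) = 1440 × 5.524 = 7954 N.

7950 N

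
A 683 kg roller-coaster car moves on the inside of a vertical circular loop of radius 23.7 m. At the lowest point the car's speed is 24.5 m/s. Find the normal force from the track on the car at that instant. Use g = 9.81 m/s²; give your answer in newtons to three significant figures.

At the lowest point, N points up (toward the centre) and the weight mg points down (away from the centre), so the net inward force is N − mg = mv²/r.
N = m(v²/r + g) = 683 × ((24.5)²/23.7 + 9.81) = 683 × (25.33 + 9.81) = 683 × 35.14 = 24000 N.

24000 N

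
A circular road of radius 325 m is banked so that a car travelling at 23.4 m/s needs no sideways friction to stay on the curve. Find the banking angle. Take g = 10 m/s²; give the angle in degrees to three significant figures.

9.56°

For a frictionless banked turn: horizontally N sinθ = mv²/r and vertically N cosθ = mg.
Dividing: tanθ = v²/(r g) = (23.4)²/(325 × 10.0) = 547.6/3250 = 0.1685.
θ = arctan(0.1685) = 9.563°.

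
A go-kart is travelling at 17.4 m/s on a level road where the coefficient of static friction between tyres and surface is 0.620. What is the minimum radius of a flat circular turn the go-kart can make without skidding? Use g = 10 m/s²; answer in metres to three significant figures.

At the limit, μ_s m g = m v²/r, so r_min = v²/(μ_s g) = (17.4)²/(0.620 × 10.0) = 302.8/6.200 = 48.83 m.

48.8 m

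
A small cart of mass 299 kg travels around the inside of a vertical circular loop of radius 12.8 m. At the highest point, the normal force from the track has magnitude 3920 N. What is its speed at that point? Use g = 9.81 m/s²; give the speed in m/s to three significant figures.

17.1 m/s

At the top, N + mg = mv²/r, so v = √(r(N/m + g)) = √(12.8 × (3920/299 + 9.81)) = √(12.8 × 22.92) = √293.4 = 17.13 m/s.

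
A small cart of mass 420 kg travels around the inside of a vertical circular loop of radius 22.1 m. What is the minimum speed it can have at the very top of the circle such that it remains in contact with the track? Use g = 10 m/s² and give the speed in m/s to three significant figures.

14.9 m/s

At the top, both weight mg and N point toward the centre: N + mg = mv²/r.
At minimum speed N → 0, so mg = mv_min²/r ⇒ v_min = √(g r) = √(10.0 × 22.1) = 14.87 m/s.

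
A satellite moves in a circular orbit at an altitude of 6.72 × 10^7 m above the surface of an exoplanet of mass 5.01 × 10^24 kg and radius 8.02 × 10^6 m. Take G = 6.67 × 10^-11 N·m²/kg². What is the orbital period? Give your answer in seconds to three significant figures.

r = R + h = 8.02 × 10^6 + 6.72 × 10^7 = 7.522 × 10^7 m. Gravity provides the centripetal force: G M m / r² = m v² / r ⇒ v = √(GM/r) = 2108 m/s.
T = 2πr/v = 2π × 7.522 × 10^7 / 2108 = 224200 s.

224000 s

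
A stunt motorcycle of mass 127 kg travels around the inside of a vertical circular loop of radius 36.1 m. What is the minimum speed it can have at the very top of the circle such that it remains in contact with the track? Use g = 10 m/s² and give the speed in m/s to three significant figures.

At the top, both weight mg and N point toward the centre: N + mg = mv²/r.
At minimum speed N → 0, so mg = mv_min²/r ⇒ v_min = √(g r) = √(10.0 × 36.1) = 19.00 m/s.

19.0 m/s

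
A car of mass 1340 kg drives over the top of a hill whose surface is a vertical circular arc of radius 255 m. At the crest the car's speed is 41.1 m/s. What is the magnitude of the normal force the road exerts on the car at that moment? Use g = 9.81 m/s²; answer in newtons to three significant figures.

4270 N

At the crest the centripetal acceleration points downward (toward the centre of the arc), so mg − N = mv²/r.
N = m(g − v²/r) = 1340 × (9.81 − (41.1)²/255) = 1340 × (9.81 − 6.624) = 1340 × 3.186 = 4269 N.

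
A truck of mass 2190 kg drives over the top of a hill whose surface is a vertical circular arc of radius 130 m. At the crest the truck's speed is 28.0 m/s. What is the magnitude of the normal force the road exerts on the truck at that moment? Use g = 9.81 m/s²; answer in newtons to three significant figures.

At the crest the centripetal acceleration points downward (toward the centre of the arc), so mg − N = mv²/r.
N = m(g − v²/r) = 2190 × (9.81 − (28.0)²/130) = 2190 × (9.81 − 6.031) = 2190 × 3.779 = 8277 N.

8280 N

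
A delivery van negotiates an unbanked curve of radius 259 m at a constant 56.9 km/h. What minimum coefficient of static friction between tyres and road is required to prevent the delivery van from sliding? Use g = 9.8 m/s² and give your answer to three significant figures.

v = 56.9/3.6 = 15.81 m/s.
Friction provides the centripetal force: μ_s m g = m v²/r, so μ_s = v²/(g r) = (15.81)²/(9.8 × 259) = 249.8/2538 = 0.09842.

0.0984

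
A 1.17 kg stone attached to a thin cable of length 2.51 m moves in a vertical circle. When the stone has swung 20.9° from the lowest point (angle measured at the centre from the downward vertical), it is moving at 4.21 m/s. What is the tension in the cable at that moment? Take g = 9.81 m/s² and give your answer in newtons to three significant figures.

19.0 N

Take the radial direction toward the centre of the circle as positive. The component of the weight along the string toward the centre is −mg cos φ (φ measured from the bottom), so Newton's second law along the string gives T − mg cos φ = m v²/r.
cos 20.9° = 0.9342, so T = m(v²/r + g cos φ) = 1.17 × ((4.21)²/2.51 + 9.81 × 0.9342) = 1.17 × (7.061 + (9.165)) = 1.17 × 16.23 = 18.98 N.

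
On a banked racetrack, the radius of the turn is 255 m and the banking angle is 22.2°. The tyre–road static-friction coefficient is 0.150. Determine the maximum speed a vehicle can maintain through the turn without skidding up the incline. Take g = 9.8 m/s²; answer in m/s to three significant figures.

38.5 m/s

At the maximum speed, friction acts down the slope at its limiting value f = μN. Radially (horizontal, toward centre): N sinθ + μN cosθ = mv²/r. Vertically: N cosθ − μN sinθ = mg.
Dividing: v² = r g (sinθ + μcosθ)/(cosθ − μsinθ).
sinθ + μcosθ = 0.3778 + 0.150×0.9259 = 0.5167; cosθ − μsinθ = 0.9259 − 0.150×0.3778 = 0.8692.
v² = 255 × 9.8 × 0.5167/0.8692 = 1486 m²/s², so v = 38.54 m/s.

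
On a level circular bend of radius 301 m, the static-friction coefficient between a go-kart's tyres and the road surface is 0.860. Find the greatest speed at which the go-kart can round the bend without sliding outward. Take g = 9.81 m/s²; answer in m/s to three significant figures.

The only inward force on a level bend is static friction, so at the limit f_s = μ_s N = μ_s m g = m v²/r.
Mass cancels: v_max = √(μ_s g r) = √(0.860 × 9.81 × 301) = √2539 = 50.39 m/s.

50.4 m/s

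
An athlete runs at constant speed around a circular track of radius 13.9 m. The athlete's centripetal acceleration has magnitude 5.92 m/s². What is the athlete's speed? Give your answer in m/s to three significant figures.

a_c = v²/r ⇒ v = √(a_c · r) = √(5.92 × 13.9) = √82.29 = 9.071 m/s.

9.07 m/s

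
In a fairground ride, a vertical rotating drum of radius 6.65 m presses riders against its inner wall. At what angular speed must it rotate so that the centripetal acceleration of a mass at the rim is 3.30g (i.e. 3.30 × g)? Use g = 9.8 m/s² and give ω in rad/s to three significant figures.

Centripetal acceleration a_c = ω²r. Setting ω²r = 3.30g:
ω = √(3.30g / r) = √(3.30 × 9.8 / 6.65) = √4.863 = 2.205 rad/s.

2.21 rad/s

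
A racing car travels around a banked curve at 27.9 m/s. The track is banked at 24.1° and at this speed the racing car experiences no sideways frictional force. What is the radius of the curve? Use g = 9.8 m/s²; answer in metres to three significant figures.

Frictionless banking: tanθ = v²/(rg), so r = v²/(g tanθ).
r = (27.9)²/(9.8 × tan 24.1°) = 778.4/(9.8 × 0.4473) = 778.4/4.384 = 177.6 m.

178 m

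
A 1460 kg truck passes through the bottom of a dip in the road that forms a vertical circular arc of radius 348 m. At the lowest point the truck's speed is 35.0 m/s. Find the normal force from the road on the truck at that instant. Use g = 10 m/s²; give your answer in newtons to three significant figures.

At the lowest point, N points up (toward the centre) and the weight mg points down (away from the centre), so the net inward force is N − mg = mv²/r.
N = m(v²/r + g) = 1460 × ((35.0)²/348 + 10.0) = 1460 × (3.520 + 10.0) = 1460 × 13.52 = 19740 N.

19700 N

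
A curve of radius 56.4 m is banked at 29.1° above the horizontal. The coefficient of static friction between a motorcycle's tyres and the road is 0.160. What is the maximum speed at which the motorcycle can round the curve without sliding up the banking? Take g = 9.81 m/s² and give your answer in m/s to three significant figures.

20.9 m/s

At the maximum speed, friction acts down the slope at its limiting value f = μN. Radially (horizontal, toward centre): N sinθ + μN cosθ = mv²/r. Vertically: N cosθ − μN sinθ = mg.
Dividing: v² = r g (sinθ + μcosθ)/(cosθ − μsinθ).
sinθ + μcosθ = 0.4863 + 0.160×0.8738 = 0.6261; cosθ − μsinθ = 0.8738 − 0.160×0.4863 = 0.7960.
v² = 56.4 × 9.81 × 0.6261/0.7960 = 435.2 m²/s², so v = 20.86 m/s.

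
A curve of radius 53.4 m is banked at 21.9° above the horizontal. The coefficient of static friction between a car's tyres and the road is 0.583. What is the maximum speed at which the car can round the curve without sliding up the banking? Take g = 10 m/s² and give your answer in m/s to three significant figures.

At the maximum speed, friction acts down the slope at its limiting value f = μN. Radially (horizontal, toward centre): N sinθ + μN cosθ = mv²/r. Vertically: N cosθ − μN sinθ = mg.
Dividing: v² = r g (sinθ + μcosθ)/(cosθ − μsinθ).
sinθ + μcosθ = 0.3730 + 0.583×0.9278 = 0.9139; cosθ − μsinθ = 0.9278 − 0.583×0.3730 = 0.7104.
v² = 53.4 × 10.0 × 0.9139/0.7104 = 687.0 m²/s², so v = 26.21 m/s.

26.2 m/s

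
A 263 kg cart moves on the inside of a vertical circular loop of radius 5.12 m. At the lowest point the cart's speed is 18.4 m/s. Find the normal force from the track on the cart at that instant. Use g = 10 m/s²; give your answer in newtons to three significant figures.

20000 N

At the lowest point, N points up (toward the centre) and the weight mg points down (away from the centre), so the net inward force is N − mg = mv²/r.
N = m(v²/r + g) = 263 × ((18.4)²/5.12 + 10.0) = 263 × (66.12 + 10.0) = 263 × 76.12 = 20020 N.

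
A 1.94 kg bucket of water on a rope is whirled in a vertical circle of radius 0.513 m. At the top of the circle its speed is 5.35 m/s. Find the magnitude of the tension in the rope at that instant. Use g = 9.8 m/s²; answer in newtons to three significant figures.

89.2 N

At the top, both T and the weight mg point inward (toward the centre), so T + mg = mv²/r.
T = m(v²/r − g) = 1.94 × ((5.35)²/0.513 − 9.8) = 1.94 × (55.79 − 9.8) = 1.94 × 45.99 = 89.23 N.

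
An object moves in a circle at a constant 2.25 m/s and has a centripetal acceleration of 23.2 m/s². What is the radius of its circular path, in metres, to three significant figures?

a_c = v²/r ⇒ r = v²/a_c = (2.25)²/23.2 = 5.062/23.2 = 0.2182 m.

0.218 m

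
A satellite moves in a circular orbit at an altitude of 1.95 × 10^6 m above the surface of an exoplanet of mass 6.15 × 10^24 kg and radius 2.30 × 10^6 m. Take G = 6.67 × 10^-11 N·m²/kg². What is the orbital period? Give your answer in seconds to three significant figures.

2720 s

r = R + h = 2.30 × 10^6 + 1.95 × 10^6 = 4.250 × 10^6 m. Gravity provides the centripetal force: G M m / r² = m v² / r ⇒ v = √(GM/r) = 9824 m/s.
T = 2πr/v = 2π × 4.250 × 10^6 / 9824 = 2718 s.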